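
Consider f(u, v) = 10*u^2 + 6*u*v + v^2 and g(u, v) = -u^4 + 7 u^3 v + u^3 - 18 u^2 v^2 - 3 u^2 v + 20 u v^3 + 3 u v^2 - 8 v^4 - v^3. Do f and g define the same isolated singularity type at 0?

The Hessian of f at 0 has rank 2. Corank 0: nondegenerate Morse point, so A_1. The Hessian of g at 0 has rank 0. Corank 2; j^3 = (u - v)^3 is a perfect cube, so E-series; the 4-jet and mu = 7 give E_7. f is A_1 but g is E_7, hence not right-equivalent.

No.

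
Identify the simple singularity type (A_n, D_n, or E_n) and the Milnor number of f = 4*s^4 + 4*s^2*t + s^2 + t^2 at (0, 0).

Type A_1, Milnor number mu = 1.

The Hessian of f at 0 is [[2, 0], [0, 2]] with rank 2, so corank 0. A Groebner basis of the Jacobian ideal J(f) in C{s,t} is {s, t}; counting standard monomials gives mu = 1. Corank 0: nondegenerate Morse point, so A_1.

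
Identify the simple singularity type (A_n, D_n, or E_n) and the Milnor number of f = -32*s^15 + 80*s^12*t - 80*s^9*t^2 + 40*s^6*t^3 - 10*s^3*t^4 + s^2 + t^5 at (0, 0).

Type A_{4}, Milnor number mu = 4.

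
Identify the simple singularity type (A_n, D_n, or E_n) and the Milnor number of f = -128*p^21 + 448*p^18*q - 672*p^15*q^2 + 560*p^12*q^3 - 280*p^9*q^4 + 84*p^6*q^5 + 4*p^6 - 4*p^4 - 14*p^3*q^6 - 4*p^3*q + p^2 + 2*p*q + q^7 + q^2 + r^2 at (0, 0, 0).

Type A_{6}, Milnor number mu = 6.

The Hessian of f at 0 has rank 2. Corank 1: A-series; mu = 6 gives A_6.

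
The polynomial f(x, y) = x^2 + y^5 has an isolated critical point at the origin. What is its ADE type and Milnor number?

Type A_{4}, Milnor number mu = 4.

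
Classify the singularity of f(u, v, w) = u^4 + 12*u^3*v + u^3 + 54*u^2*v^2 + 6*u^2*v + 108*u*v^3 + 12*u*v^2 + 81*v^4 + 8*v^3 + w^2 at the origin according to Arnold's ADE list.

E_{6}

The Hessian of f at 0 has rank 1. Corank 2; j^3 = (u + 2*v)^3 is a perfect cube, so E-series; the 4-jet and mu = 6 give E_6.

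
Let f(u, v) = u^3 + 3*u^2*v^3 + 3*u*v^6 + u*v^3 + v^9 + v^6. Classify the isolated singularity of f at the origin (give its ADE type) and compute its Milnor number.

The Hessian of f at 0 has rank 0. Corank 2; j^3 = u^3 is a perfect cube, so E-series; the 4-jet and mu = 7 give E_7.

Type E_7, Milnor number mu = 7.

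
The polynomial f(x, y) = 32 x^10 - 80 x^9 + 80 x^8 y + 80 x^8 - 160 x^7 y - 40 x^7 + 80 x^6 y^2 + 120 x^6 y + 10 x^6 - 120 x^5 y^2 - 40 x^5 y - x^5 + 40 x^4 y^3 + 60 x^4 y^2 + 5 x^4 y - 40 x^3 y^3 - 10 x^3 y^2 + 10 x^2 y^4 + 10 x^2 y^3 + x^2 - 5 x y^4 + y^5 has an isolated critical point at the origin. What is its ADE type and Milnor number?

Type A_{4}, Milnor number mu = 4.

The Hessian of f at 0 has rank 1. Corank 1: A-series; mu = 4 gives A_4.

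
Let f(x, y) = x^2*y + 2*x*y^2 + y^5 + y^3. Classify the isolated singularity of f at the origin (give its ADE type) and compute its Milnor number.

Type D_6, Milnor number mu = 6.

The Hessian of f at 0 is [[0, 0], [0, 0]] with rank 0, so corank 2. A Groebner basis of the Jacobian ideal J(f) in C{x,y} is {x^2/5 + y^4 - y^2/5, x^3 + y^3, x*y + y^2}; counting standard monomials gives mu = 6. Corank 2; j^3 = y*(x + y)^2 has shape L^2 M (L != M), so D-series; mu = 6 gives D_6.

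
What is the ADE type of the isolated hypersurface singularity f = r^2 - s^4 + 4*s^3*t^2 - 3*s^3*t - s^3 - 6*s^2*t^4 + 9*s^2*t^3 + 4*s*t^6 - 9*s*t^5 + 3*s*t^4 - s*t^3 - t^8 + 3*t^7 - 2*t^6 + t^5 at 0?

E7

The Hessian of f at 0 is [[0, 0, 0], [0, 0, 0], [0, 0, 2]] with rank 1, so corank 2. A Groebner basis of the Jacobian ideal J(f) in C{s,t,r} is {-s^2/2 + t^4 - t^3/6, s^3, s^2*t + s^2/6 + t^3/18, -5*s^2/6 + s*t^2 - 5*t^3/18, r}; counting standard monomials gives mu = 7. Corank 2; j^3 = -s^3 is a perfect cube, so E-series; the 4-jet and mu = 7 give E_7.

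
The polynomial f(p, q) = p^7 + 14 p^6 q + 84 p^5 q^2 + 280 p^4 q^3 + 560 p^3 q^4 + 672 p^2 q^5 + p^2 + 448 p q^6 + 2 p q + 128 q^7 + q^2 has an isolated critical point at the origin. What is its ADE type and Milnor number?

Type A6, Milnor number mu = 6.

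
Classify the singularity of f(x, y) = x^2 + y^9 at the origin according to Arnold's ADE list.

The Hessian of f at 0 has rank 1. Corank 1: A-series; mu = 8 gives A_8.

A8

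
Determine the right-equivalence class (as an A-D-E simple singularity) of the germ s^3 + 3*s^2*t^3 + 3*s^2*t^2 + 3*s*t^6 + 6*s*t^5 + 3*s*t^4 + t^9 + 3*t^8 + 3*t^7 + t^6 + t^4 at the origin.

E_6

The Hessian of f at 0 is [[0, 0], [0, 0]] with rank 0, so corank 2. A Groebner basis of the Jacobian ideal J(f) in C{s,t} is {s^3, s^2*t, s^2/2 + s*t^2, t^3}; counting standard monomials gives mu = 6. Corank 2; j^3 = s^3 is a perfect cube, so E-series; the 4-jet and mu = 6 give E_6.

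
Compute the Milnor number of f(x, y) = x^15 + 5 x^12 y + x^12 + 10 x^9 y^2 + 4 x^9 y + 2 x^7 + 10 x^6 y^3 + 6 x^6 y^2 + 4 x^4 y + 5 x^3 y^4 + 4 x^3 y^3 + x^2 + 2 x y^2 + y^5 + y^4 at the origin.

The Hessian of f at 0 has rank 1. Corank 1: A-series; mu = 4 gives A_4.

4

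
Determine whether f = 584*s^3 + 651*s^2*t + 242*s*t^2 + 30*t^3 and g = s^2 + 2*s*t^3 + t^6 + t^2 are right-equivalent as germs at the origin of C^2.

The Hessian of f at 0 is [[0, 0], [0, 0]] with rank 0, so corank 2. A Groebner basis of the Jacobian ideal J(f) in C{s,t} is {t^3, s^2 - 26*t^2/183, s*t + 23*t^2/61}; counting standard monomials gives mu = 4. Corank 2; j^3 = (8*s + 3*t)*(73*s^2 + 54*s*t + 10*t^2) splits into three distinct lines over C (the quadratic factor has nonzero discriminant), so D_4. The Hessian of g at 0 is [[2, 0], [0, 2]] with rank 2, so corank 0. A Groebner basis of the Jacobian ideal J(g) in C{s,t} is {s, t}; counting standard monomials gives mu = 1. Corank 0: nondegenerate Morse point, so A_1. f is D_4 but g is A_1, hence not right-equivalent.

No.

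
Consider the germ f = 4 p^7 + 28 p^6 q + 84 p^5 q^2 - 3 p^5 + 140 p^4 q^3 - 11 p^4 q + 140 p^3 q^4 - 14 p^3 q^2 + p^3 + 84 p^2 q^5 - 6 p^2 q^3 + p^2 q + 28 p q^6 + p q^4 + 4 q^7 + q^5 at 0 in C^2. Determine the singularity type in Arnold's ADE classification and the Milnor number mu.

Type D6, Milnor number mu = 6.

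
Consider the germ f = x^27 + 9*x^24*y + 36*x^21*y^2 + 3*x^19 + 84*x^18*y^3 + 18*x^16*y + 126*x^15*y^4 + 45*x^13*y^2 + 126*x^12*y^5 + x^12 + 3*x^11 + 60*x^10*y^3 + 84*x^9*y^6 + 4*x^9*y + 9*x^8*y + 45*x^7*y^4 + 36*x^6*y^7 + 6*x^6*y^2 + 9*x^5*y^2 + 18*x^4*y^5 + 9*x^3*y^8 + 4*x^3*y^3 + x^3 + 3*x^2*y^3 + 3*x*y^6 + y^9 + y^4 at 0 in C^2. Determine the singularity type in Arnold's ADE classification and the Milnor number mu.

Type E_6, Milnor number mu = 6.

The Hessian of f at 0 has rank 0. Corank 2; j^3 = x^3 is a perfect cube, so E-series; the 4-jet and mu = 6 give E_6.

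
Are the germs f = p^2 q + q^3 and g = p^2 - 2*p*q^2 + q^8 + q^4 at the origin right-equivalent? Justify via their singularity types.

No.

The Hessian of f at 0 is [[0, 0], [0, 0]] with rank 0, so corank 2. A Groebner basis of the Jacobian ideal J(f) in C{p,q} is {q^3, p^2 + 3*q^2, p*q}; counting standard monomials gives mu = 4. Corank 2; j^3 = q*(p^2 + q^2) splits into three distinct lines over C (the quadratic factor has nonzero discriminant), so D_4. The Hessian of g at 0 is [[2, 0], [0, 0]] with rank 1, so corank 1. A Groebner basis of the Jacobian ideal J(g) in C{p,q} is {p^4, p^3*q, -p + q^2}; counting standard monomials gives mu = 7. Corank 1: A-series; mu = 7 gives A_7. f is D_4 but g is A_7, hence not right-equivalent.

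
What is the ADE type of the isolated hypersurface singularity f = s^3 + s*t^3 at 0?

The Hessian of f at 0 is [[0, 0], [0, 0]] with rank 0, so corank 2. A Groebner basis of the Jacobian ideal J(f) in C{s,t} is {s^3, s*t^2, 3*s^2 + t^3}; counting standard monomials gives mu = 7. Corank 2; j^3 = s^3 is a perfect cube, so E-series; the 4-jet and mu = 7 give E_7.

E_{7}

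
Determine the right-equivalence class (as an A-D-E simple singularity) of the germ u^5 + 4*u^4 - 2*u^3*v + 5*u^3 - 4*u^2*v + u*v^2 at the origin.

The Hessian of f at 0 is [[0, 0], [0, 0]] with rank 0, so corank 2. A Groebner basis of the Jacobian ideal J(f) in C{u,v} is {v^3, u^2 - v^2, u*v - 2*v^2}; counting standard monomials gives mu = 4. Corank 2; j^3 = u*(5*u^2 - 4*u*v + v^2) splits into three distinct lines over C (the quadratic factor has nonzero discriminant), so D_4.

D_{4}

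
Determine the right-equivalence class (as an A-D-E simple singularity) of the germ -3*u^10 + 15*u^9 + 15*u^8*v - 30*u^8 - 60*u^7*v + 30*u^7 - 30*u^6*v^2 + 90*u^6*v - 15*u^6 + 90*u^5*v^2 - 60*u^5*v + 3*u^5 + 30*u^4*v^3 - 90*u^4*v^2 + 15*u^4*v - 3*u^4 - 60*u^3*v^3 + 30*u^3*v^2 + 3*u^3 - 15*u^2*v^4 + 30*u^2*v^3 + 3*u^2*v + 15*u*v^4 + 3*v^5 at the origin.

D_{6}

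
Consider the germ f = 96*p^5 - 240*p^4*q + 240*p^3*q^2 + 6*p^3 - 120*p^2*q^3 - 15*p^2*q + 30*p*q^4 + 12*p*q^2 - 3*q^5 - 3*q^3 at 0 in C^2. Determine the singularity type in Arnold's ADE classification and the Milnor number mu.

The Hessian of f at 0 is [[0, 0], [0, 0]] with rank 0, so corank 2. A Groebner basis of the Jacobian ideal J(f) in C{p,q} is {-p*q/10 + q^4 + q^2/10, p*q^2 - q^3, p^2 - 3*p*q/2 + q^2/2}; counting standard monomials gives mu = 6. Corank 2; j^3 = 3*(p - q)^2*(2*p - q) has shape L^2 M (L != M), so D-series; mu = 6 gives D_6.

Type D6, Milnor number mu = 6.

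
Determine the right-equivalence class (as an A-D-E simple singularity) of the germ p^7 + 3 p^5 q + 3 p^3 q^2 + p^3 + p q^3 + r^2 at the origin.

E_7

The Hessian of f at 0 has rank 1. Corank 2; j^3 = p^3 is a perfect cube, so E-series; the 4-jet and mu = 7 give E_7.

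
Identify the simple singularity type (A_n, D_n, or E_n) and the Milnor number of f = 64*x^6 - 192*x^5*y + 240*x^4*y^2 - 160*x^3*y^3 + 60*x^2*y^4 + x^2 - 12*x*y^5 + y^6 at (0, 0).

Type A5, Milnor number mu = 5.

The Hessian of f at 0 is [[2, 0], [0, 0]] with rank 1, so corank 1. A Groebner basis of the Jacobian ideal J(f) in C{x,y} is {y^5, x}; counting standard monomials gives mu = 5. Corank 1: A-series; mu = 5 gives A_5.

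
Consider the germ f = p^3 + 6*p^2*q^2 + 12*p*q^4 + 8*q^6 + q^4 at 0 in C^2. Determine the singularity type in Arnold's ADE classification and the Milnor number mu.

The Hessian of f at 0 has rank 0. Corank 2; j^3 = p^3 is a perfect cube, so E-series; the 4-jet and mu = 6 give E_6.

Type E_{6}, Milnor number mu = 6.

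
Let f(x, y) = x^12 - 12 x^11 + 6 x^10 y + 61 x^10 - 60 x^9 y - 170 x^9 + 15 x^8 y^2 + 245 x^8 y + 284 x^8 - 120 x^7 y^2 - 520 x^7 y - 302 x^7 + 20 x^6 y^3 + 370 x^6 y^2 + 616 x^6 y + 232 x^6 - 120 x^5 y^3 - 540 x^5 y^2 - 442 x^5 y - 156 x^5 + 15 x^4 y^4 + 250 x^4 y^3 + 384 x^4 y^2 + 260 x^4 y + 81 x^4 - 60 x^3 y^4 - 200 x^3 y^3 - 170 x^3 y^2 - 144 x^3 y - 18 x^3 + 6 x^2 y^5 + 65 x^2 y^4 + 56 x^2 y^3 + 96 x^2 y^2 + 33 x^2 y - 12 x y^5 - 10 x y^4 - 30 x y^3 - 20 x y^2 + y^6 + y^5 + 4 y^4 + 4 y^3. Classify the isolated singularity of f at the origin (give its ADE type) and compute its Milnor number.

The Hessian of f at 0 has rank 0. Corank 2; j^3 = -(2*x - y)*(3*x - 2*y)^2 has shape L^2 M (L != M), so D-series; mu = 7 gives D_7.

Type D_7, Milnor number mu = 7.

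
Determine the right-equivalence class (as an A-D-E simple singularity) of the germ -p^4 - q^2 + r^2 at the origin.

The Hessian of f at 0 is [[0, 0, 0], [0, -2, 0], [0, 0, 2]] with rank 2, so corank 1. A Groebner basis of the Jacobian ideal J(f) in C{p,q,r} is {p^3, q, r}; counting standard monomials gives mu = 3. Corank 1: A-series; mu = 3 gives A_3.

A_3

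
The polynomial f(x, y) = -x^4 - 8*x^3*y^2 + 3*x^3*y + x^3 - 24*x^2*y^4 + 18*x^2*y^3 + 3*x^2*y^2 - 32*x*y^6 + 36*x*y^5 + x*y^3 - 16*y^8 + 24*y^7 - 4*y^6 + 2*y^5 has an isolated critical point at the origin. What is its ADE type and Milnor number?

The Hessian of f at 0 has rank 0. Corank 2; j^3 = x^3 is a perfect cube, so E-series; the 4-jet and mu = 7 give E_7.

Type E_7, Milnor number mu = 7.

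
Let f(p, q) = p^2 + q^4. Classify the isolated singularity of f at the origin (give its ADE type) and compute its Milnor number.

The Hessian of f at 0 is [[2, 0], [0, 0]] with rank 1, so corank 1. A Groebner basis of the Jacobian ideal J(f) in C{p,q} is {q^3, p}; counting standard monomials gives mu = 3. Corank 1: A-series; mu = 3 gives A_3.

Type A_{3}, Milnor number mu = 3.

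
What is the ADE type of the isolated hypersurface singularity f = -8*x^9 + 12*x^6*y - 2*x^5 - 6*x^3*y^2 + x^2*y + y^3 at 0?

D_4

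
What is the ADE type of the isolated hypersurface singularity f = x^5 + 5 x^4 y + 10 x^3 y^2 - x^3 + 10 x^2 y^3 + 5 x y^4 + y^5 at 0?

E8

The Hessian of f at 0 is [[0, 0], [0, 0]] with rank 0, so corank 2. A Groebner basis of the Jacobian ideal J(f) in C{x,y} is {y^5, x*y^3 + y^4/4, x^2}; counting standard monomials gives mu = 8. Corank 2; j^3 = -x^3 is a perfect cube, so E-series; the 5-jet and mu = 8 give E_8.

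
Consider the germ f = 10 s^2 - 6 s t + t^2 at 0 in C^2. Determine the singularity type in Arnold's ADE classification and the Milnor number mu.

Type A_{1}, Milnor number mu = 1.

The Hessian of f at 0 is [[20, -6], [-6, 2]] with rank 2, so corank 0. A Groebner basis of the Jacobian ideal J(f) in C{s,t} is {s, t}; counting standard monomials gives mu = 1. Corank 0: nondegenerate Morse point, so A_1.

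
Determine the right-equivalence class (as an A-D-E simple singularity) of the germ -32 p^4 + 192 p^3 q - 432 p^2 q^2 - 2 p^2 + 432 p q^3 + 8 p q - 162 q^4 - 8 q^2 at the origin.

A3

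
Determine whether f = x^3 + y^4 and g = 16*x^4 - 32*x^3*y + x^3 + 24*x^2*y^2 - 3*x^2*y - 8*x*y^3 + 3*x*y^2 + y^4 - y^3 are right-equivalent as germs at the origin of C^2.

Yes.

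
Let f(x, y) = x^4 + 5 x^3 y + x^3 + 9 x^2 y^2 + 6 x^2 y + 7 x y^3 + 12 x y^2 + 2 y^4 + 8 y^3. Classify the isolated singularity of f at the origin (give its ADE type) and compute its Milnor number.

The Hessian of f at 0 is [[0, 0], [0, 0]] with rank 0, so corank 2. A Groebner basis of the Jacobian ideal J(f) in C{x,y} is {3*x^2 + 12*x*y + y^4 - y^3 + 12*y^2, x^3 + 18*x^2 + 72*x*y + 2*y^3 + 72*y^2, x^2*y - 7*x^2 - 28*x*y - 5*y^3/3 - 28*y^2, 2*x^2 + x*y^2 + 8*x*y + 4*y^3/3 + 8*y^2}; counting standard monomials gives mu = 7. Corank 2; j^3 = (x + 2*y)^3 is a perfect cube, so E-series; the 4-jet and mu = 7 give E_7.

Type E7, Milnor number mu = 7.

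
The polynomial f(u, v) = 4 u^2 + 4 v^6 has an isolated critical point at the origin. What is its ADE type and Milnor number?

The Hessian of f at 0 has rank 1. Corank 1: A-series; mu = 5 gives A_5.

Type A_{5}, Milnor number mu = 5.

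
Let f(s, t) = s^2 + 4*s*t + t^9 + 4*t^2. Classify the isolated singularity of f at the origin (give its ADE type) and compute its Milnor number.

Type A_{8}, Milnor number mu = 8.

The Hessian of f at 0 is [[2, 4], [4, 8]] with rank 1, so corank 1. A Groebner basis of the Jacobian ideal J(f) in C{s,t} is {t^8, s + 2*t}; counting standard monomials gives mu = 8. Corank 1: A-series; mu = 8 gives A_8.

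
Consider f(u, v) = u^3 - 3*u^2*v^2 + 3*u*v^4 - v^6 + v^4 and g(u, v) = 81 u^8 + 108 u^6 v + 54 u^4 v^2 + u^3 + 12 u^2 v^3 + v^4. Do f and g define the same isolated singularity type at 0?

The Hessian of f at 0 has rank 0. Corank 2; j^3 = u^3 is a perfect cube, so E-series; the 4-jet and mu = 6 give E_6. The Hessian of g at 0 has rank 0. Corank 2; j^3 = u^3 is a perfect cube, so E-series; the 4-jet and mu = 6 give E_6. Both have type E_6, hence right-equivalent.

Yes.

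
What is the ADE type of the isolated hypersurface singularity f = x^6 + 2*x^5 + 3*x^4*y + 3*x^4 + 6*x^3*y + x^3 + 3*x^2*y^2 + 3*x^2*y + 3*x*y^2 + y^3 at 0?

E8

The Hessian of f at 0 is [[0, 0], [0, 0]] with rank 0, so corank 2. A Groebner basis of the Jacobian ideal J(f) in C{x,y} is {-3*x^2/8 + x*y^3 - 3*x*y^2/4 - 3*x*y/4 - 3*y^3/4 - 3*y^2/8, x^2/2 + x*y^2 + x*y + y^4 + y^3 + y^2/2, x^3 + 3*x^2/4 - 3*x*y^2/2 + 3*x*y/2 - y^3/2 + 3*y^2/4, x^2*y - x^2/4 + 3*x*y^2/2 - x*y/2 + y^3/2 - y^2/4}; counting standard monomials gives mu = 8. Corank 2; j^3 = (x + y)^3 is a perfect cube, so E-series; the 5-jet and mu = 8 give E_8.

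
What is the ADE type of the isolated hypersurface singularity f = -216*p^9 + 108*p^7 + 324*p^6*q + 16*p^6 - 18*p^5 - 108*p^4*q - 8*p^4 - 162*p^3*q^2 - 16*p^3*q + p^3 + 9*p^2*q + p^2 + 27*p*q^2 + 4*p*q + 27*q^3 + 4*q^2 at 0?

The Hessian of f at 0 has rank 1. Corank 1: A-series; mu = 2 gives A_2.

A_2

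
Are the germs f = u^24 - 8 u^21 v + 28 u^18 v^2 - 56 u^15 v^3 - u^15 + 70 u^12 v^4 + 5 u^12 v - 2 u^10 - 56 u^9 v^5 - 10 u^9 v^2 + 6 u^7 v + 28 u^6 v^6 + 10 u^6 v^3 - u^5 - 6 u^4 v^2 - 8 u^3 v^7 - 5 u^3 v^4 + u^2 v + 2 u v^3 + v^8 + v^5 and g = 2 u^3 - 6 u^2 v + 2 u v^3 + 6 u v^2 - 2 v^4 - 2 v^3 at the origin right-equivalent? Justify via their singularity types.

The Hessian of f at 0 is [[0, 0], [0, 0]] with rank 0, so corank 2. A Groebner basis of the Jacobian ideal J(f) in C{u,v} is {u^4, u^3*v - u^2/8 - u*v^2/8, u^3 + u^2*v^2, u*v + v^3}; counting standard monomials gives mu = 9. Corank 2; j^3 = u^2*v has shape L^2 M (L != M), so D-series; mu = 9 gives D_9. The Hessian of g at 0 is [[0, 0], [0, 0]] with rank 0, so corank 2. A Groebner basis of the Jacobian ideal J(g) in C{u,v} is {u^3 - 3*u^2*v - 6*u^2 + 12*u*v - 6*v^2, 3*u^2 + u*v^2 - 6*u*v + 3*v^2, 3*u^2 - 6*u*v + v^3 + 3*v^2}; counting standard monomials gives mu = 7. Corank 2; j^3 = 2*(u - v)^3 is a perfect cube, so E-series; the 4-jet and mu = 7 give E_7. f is D_9 but g is E_7, hence not right-equivalent.

No.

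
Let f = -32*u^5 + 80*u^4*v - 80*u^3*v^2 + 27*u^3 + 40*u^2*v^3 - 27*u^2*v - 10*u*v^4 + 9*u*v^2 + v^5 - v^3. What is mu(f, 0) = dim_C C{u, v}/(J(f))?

8

The Hessian of f at 0 has rank 0. Corank 2; j^3 = (3*u - v)^3 is a perfect cube, so E-series; the 5-jet and mu = 8 give E_8.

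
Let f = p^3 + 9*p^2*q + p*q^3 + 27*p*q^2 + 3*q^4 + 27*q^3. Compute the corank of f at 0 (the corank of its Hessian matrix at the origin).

2

The Hessian at 0 is [[0, 0], [0, 0]] of rank 0; hence corank 2.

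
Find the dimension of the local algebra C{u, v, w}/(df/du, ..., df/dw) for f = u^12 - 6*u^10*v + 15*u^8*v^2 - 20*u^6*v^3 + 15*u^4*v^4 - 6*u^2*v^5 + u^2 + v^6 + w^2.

5

The Hessian of f at 0 has rank 2. Corank 1: A-series; mu = 5 gives A_5.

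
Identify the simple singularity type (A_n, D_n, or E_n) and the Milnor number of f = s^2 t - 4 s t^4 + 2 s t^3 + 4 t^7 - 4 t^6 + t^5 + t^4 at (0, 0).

Type D5, Milnor number mu = 5.

The Hessian of f at 0 has rank 0. Corank 2; j^3 = s^2*t has shape L^2 M (L != M), so D-series; mu = 5 gives D_5.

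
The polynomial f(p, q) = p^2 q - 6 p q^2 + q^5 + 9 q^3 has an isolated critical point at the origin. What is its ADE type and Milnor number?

Type D6, Milnor number mu = 6.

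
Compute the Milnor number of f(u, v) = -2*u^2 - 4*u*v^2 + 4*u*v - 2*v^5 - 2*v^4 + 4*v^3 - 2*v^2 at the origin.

4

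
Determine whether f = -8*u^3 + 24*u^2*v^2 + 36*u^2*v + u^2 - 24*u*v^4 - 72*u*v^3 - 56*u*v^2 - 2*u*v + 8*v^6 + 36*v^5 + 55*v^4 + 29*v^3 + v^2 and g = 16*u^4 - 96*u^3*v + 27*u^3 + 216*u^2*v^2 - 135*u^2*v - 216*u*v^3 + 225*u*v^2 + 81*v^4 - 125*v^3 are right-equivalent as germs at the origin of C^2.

No.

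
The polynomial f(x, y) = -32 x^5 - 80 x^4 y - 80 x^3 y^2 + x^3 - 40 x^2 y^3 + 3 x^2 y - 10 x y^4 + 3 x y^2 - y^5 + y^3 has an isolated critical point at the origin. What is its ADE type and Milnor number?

Type E8, Milnor number mu = 8.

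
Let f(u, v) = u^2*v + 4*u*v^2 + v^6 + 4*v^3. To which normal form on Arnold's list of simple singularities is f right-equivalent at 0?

The Hessian of f at 0 is [[0, 0], [0, 0]] with rank 0, so corank 2. A Groebner basis of the Jacobian ideal J(f) in C{u,v} is {u^2/6 + v^5 - 2*v^2/3, u^3 + 8*v^3, u*v + 2*v^2}; counting standard monomials gives mu = 7. Corank 2; j^3 = v*(u + 2*v)^2 has shape L^2 M (L != M), so D-series; mu = 7 gives D_7.

D7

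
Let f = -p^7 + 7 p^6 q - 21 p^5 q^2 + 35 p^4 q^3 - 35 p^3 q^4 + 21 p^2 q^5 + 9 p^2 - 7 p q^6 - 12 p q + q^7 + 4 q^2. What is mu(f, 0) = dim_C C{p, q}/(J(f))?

6

The Hessian of f at 0 has rank 1. Corank 1: A-series; mu = 6 gives A_6.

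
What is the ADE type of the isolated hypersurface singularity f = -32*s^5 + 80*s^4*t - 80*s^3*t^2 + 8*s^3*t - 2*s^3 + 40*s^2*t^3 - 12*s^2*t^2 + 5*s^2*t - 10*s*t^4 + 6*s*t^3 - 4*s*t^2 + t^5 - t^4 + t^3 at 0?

The Hessian of f at 0 is [[0, 0], [0, 0]] with rank 0, so corank 2. A Groebner basis of the Jacobian ideal J(f) in C{s,t} is {s*t^2 + s*t/9 - t^2/9, s*t/9 + t^3 - t^2/9, s^2 - 14*s*t/9 + 5*t^2/9}; counting standard monomials gives mu = 5. Corank 2; j^3 = -(s - t)^2*(2*s - t) has shape L^2 M (L != M), so D-series; mu = 5 gives D_5.

D_5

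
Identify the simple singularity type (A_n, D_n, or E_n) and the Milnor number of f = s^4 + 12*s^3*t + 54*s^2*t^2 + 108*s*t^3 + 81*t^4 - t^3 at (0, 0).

Type E_6, Milnor number mu = 6.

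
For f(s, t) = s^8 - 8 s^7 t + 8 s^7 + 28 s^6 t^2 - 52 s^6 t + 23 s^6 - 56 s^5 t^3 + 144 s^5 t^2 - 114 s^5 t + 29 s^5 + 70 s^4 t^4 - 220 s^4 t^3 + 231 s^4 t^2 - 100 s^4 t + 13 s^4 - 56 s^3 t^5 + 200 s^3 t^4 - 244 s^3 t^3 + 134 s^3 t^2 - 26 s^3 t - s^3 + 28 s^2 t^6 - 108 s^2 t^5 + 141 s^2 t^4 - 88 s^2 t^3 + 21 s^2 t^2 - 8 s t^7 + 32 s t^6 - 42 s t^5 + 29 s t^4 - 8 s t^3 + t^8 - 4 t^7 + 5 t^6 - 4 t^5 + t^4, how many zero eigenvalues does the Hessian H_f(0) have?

2

Hessian at 0 has rank 0.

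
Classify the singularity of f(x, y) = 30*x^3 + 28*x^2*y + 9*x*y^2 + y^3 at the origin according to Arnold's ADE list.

The Hessian of f at 0 has rank 0. Corank 2; j^3 = (3*x + y)*(10*x^2 + 6*x*y + y^2) splits into three distinct lines over C (the quadratic factor has nonzero discriminant), so D_4.

D4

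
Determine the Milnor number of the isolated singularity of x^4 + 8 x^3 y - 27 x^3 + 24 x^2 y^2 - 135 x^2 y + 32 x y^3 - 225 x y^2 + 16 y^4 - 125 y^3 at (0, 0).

6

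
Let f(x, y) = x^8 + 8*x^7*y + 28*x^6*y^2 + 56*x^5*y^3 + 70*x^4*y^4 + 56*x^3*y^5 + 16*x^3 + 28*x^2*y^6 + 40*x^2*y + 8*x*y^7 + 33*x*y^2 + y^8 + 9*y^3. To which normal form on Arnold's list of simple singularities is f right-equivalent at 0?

The Hessian of f at 0 is [[0, 0], [0, 0]] with rank 0, so corank 2. A Groebner basis of the Jacobian ideal J(f) in C{x,y} is {-8192*x*y + y^7 - 6144*y^2, x*y^2 + 3*y^3/4, x^2 + 7*x*y/4 + 3*y^2/4}; counting standard monomials gives mu = 9. Corank 2; j^3 = (x + y)*(4*x + 3*y)^2 has shape L^2 M (L != M), so D-series; mu = 9 gives D_9.

D_9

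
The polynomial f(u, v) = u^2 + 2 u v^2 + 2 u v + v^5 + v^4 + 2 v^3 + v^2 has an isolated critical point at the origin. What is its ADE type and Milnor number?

Type A_4, Milnor number mu = 4.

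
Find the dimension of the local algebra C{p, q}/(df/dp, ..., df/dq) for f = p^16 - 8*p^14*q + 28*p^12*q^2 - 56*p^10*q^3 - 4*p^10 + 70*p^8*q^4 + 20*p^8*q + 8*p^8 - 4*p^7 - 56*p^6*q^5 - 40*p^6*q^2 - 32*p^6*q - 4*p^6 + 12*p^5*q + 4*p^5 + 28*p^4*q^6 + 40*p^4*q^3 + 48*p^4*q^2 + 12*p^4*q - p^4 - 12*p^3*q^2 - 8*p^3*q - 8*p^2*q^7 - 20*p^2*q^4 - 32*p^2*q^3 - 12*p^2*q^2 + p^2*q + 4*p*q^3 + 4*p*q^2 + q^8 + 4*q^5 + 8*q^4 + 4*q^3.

9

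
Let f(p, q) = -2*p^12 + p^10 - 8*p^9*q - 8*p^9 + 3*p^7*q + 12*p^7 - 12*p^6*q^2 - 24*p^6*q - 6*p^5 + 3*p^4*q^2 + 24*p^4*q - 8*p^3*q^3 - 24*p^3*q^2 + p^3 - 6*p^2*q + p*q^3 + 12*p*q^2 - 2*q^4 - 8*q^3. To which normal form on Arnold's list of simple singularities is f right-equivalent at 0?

E_{7}

The Hessian of f at 0 is [[0, 0], [0, 0]] with rank 0, so corank 2. A Groebner basis of the Jacobian ideal J(f) in C{p,q} is {p^3 - 6*p^2*q - 48*p^2 + 192*p*q - 192*q^2, 6*p^2 + p*q^2 - 24*p*q + 24*q^2, 3*p^2 - 12*p*q + q^3 + 12*q^2}; counting standard monomials gives mu = 7. Corank 2; j^3 = (p - 2*q)^3 is a perfect cube, so E-series; the 4-jet and mu = 7 give E_7.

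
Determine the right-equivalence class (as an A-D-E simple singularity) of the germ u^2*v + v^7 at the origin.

The Hessian of f at 0 has rank 0. Corank 2; j^3 = u^2*v has shape L^2 M (L != M), so D-series; mu = 8 gives D_8.

D8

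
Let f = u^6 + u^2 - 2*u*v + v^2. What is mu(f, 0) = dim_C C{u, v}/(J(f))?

5

The Hessian of f at 0 is [[2, -2], [-2, 2]] with rank 1, so corank 1. A Groebner basis of the Jacobian ideal J(f) in C{u,v} is {v^5, u - v}; counting standard monomials gives mu = 5. Corank 1: A-series; mu = 5 gives A_5.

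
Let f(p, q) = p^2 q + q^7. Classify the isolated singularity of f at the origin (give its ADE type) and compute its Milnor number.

Type D_{8}, Milnor number mu = 8.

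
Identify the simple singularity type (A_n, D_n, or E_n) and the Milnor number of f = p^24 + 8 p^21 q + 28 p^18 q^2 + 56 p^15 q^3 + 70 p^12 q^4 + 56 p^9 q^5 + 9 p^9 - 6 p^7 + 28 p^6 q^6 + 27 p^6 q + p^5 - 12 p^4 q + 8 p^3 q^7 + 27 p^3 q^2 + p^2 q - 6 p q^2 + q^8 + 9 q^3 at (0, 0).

The Hessian of f at 0 is [[0, 0], [0, 0]] with rank 0, so corank 2. A Groebner basis of the Jacobian ideal J(f) in C{p,q} is {p^2*q^2 + 8*p^2*q/177147 + p^2/27 - 16*p*q^2/59049 - p*q/3 + 8*q^3/19683 + 2*q^2/3, 16*p^2*q/531441 + 2*p^2/81 + p*q^3 - 32*p*q^2/177147 - 5*p*q/27 + 16*q^3/59049 + q^2/3, 8*p^2*q/531441 + p^2/81 - 16*p*q^2/177147 - 7*p*q/81 + q^4 + 8*q^3/59049 + 4*q^2/27, p^3 - 9*p^2*q + 27*p*q^2 - 27*q^3}; counting standard monomials gives mu = 9. Corank 2; j^3 = q*(p - 3*q)^2 has shape L^2 M (L != M), so D-series; mu = 9 gives D_9.

Type D9, Milnor number mu = 9.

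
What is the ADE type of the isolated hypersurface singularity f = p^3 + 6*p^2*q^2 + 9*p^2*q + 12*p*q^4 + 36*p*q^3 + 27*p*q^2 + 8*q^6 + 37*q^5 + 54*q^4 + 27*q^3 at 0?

E8

The Hessian of f at 0 has rank 0. Corank 2; j^3 = (p + 3*q)^3 is a perfect cube, so E-series; the 5-jet and mu = 8 give E_8.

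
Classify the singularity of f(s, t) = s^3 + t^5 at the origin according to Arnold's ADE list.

E_{8}

The Hessian of f at 0 is [[0, 0], [0, 0]] with rank 0, so corank 2. A Groebner basis of the Jacobian ideal J(f) in C{s,t} is {t^4, s^2}; counting standard monomials gives mu = 8. Corank 2; j^3 = s^3 is a perfect cube, so E-series; the 5-jet and mu = 8 give E_8.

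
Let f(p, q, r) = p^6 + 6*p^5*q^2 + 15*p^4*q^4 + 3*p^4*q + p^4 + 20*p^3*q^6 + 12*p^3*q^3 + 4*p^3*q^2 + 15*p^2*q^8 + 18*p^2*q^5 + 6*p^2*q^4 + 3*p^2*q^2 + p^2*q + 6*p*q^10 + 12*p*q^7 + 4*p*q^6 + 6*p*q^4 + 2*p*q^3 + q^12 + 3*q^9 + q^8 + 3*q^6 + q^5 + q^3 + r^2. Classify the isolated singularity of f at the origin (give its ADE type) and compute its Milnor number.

Type D_{4}, Milnor number mu = 4.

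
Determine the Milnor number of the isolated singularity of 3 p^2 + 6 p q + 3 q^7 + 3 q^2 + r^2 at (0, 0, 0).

6

The Hessian of f at 0 is [[6, 6, 0], [6, 6, 0], [0, 0, 2]] with rank 2, so corank 1. A Groebner basis of the Jacobian ideal J(f) in C{p,q,r} is {q^6, p + q, r}; counting standard monomials gives mu = 6. Corank 1: A-series; mu = 6 gives A_6.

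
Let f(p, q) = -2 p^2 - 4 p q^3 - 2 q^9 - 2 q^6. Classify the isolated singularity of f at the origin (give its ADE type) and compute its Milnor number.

The Hessian of f at 0 has rank 1. Corank 1: A-series; mu = 8 gives A_8.

Type A8, Milnor number mu = 8.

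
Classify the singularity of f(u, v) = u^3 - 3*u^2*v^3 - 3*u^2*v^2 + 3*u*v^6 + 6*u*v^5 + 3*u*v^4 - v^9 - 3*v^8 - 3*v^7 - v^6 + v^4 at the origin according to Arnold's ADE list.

E_6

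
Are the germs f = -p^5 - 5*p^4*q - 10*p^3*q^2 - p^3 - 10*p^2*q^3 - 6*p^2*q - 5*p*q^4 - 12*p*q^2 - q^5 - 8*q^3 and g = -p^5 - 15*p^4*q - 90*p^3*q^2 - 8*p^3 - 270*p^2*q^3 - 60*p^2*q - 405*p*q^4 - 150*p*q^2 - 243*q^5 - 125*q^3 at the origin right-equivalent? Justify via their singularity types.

The Hessian of f at 0 is [[0, 0], [0, 0]] with rank 0, so corank 2. A Groebner basis of the Jacobian ideal J(f) in C{p,q} is {q^5, p*q^3 + 7*q^4/4, p^2 + 4*p*q + 4*q^2}; counting standard monomials gives mu = 8. Corank 2; j^3 = -(p + 2*q)^3 is a perfect cube, so E-series; the 5-jet and mu = 8 give E_8. The Hessian of g at 0 is [[0, 0], [0, 0]] with rank 0, so corank 2. A Groebner basis of the Jacobian ideal J(g) in C{p,q} is {q^5, p*q^3 + 21*q^4/8, p^2 + 5*p*q + 25*q^2/4}; counting standard monomials gives mu = 8. Corank 2; j^3 = -(2*p + 5*q)^3 is a perfect cube, so E-series; the 5-jet and mu = 8 give E_8. Both have type E_8, hence right-equivalent.

Yes.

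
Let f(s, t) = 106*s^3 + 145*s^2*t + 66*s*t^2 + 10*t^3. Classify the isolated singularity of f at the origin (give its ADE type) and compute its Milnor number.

Type D4, Milnor number mu = 4.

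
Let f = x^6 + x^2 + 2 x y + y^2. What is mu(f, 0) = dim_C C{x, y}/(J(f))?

5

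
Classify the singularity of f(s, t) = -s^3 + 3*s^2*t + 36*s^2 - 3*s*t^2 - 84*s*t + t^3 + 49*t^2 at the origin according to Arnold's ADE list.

A_{2}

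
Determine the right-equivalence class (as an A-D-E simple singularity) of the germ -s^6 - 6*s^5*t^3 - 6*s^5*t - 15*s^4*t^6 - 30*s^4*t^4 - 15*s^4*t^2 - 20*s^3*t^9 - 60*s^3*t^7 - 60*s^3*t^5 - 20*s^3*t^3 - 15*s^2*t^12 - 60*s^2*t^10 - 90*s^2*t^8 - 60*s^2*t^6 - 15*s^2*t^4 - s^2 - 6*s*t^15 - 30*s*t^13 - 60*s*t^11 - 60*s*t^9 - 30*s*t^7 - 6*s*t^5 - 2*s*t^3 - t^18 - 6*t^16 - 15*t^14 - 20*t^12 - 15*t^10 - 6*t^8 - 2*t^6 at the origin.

A5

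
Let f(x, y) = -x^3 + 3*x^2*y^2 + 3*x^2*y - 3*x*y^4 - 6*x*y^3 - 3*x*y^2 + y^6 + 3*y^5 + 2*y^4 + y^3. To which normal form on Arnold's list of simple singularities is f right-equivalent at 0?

The Hessian of f at 0 has rank 0. Corank 2; j^3 = -(x - y)^3 is a perfect cube, so E-series; the 4-jet and mu = 6 give E_6.

E_6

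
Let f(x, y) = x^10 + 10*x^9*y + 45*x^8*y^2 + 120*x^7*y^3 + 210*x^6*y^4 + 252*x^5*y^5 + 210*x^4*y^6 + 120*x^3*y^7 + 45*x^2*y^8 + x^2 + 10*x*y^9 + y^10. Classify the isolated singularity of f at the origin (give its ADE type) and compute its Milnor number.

The Hessian of f at 0 is [[2, 0], [0, 0]] with rank 1, so corank 1. A Groebner basis of the Jacobian ideal J(f) in C{x,y} is {y^9, x}; counting standard monomials gives mu = 9. Corank 1: A-series; mu = 9 gives A_9.

Type A_{9}, Milnor number mu = 9.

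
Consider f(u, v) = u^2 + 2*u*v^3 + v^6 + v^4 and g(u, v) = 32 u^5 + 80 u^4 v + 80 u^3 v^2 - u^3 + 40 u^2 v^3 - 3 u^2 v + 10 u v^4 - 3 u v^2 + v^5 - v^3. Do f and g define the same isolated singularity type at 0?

The Hessian of f at 0 is [[2, 0], [0, 0]] with rank 1, so corank 1. A Groebner basis of the Jacobian ideal J(f) in C{u,v} is {v^3, u}; counting standard monomials gives mu = 3. Corank 1: A-series; mu = 3 gives A_3. The Hessian of g at 0 is [[0, 0], [0, 0]] with rank 0, so corank 2. A Groebner basis of the Jacobian ideal J(g) in C{u,v} is {v^5, u*v^3 + 7*v^4/8, u^2 + 2*u*v + v^2}; counting standard monomials gives mu = 8. Corank 2; j^3 = -(u + v)^3 is a perfect cube, so E-series; the 5-jet and mu = 8 give E_8. f is A_3 but g is E_8, hence not right-equivalent.

No.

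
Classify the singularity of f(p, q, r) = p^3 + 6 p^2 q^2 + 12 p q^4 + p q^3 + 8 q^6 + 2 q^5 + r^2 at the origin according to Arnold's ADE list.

E_7

The Hessian of f at 0 has rank 1. Corank 2; j^3 = p^3 is a perfect cube, so E-series; the 4-jet and mu = 7 give E_7.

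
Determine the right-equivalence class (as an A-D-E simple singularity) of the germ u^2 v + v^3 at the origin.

D_4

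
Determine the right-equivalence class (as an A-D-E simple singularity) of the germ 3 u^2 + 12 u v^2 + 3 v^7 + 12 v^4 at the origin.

The Hessian of f at 0 has rank 1. Corank 1: A-series; mu = 6 gives A_6.

A_6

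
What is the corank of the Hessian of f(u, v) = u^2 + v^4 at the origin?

1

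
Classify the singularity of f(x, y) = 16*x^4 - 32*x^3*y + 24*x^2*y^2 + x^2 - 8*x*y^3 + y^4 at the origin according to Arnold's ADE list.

A_{3}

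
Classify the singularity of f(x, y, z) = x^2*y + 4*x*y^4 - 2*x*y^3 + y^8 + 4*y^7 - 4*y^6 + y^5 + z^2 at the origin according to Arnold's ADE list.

D_9

The Hessian of f at 0 has rank 1. Corank 2; j^3 = x^2*y has shape L^2 M (L != M), so D-series; mu = 9 gives D_9.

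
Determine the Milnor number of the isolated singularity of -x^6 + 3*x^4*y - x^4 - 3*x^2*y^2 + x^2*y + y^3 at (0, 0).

4

The Hessian of f at 0 has rank 0. Corank 2; j^3 = y*(x^2 + y^2) splits into three distinct lines over C (the quadratic factor has nonzero discriminant), so D_4.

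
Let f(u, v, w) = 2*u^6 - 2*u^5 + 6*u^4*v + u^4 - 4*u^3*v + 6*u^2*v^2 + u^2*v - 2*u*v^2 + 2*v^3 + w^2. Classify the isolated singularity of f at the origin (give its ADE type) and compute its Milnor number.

Type D4, Milnor number mu = 4.

The Hessian of f at 0 has rank 1. Corank 2; j^3 = v*(u^2 - 2*u*v + 2*v^2) splits into three distinct lines over C (the quadratic factor has nonzero discriminant), so D_4.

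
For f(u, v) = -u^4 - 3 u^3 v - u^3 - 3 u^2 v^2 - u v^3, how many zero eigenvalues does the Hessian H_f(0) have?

2

Hessian at 0 has rank 0.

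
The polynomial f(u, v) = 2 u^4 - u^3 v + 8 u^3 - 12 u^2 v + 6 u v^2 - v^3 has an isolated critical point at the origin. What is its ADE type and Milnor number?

Type E_{7}, Milnor number mu = 7.

The Hessian of f at 0 has rank 0. Corank 2; j^3 = (2*u - v)^3 is a perfect cube, so E-series; the 4-jet and mu = 7 give E_7.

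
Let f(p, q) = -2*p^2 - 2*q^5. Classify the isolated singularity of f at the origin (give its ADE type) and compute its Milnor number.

Type A_{4}, Milnor number mu = 4.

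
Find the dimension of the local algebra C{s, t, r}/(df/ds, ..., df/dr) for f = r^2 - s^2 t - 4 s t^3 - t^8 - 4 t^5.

The Hessian of f at 0 has rank 1. Corank 2; j^3 = -s^2*t has shape L^2 M (L != M), so D-series; mu = 9 gives D_9.

9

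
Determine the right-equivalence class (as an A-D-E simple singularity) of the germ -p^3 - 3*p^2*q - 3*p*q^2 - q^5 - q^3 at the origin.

E_8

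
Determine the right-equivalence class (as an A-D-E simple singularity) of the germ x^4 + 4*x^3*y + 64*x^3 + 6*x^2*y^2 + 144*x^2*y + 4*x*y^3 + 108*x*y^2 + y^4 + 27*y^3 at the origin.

The Hessian of f at 0 has rank 0. Corank 2; j^3 = (4*x + 3*y)^3 is a perfect cube, so E-series; the 4-jet and mu = 6 give E_6.

E_6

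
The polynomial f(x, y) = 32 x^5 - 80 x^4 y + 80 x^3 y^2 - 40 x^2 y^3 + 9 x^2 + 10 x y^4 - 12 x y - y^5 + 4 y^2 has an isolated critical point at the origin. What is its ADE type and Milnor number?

Type A_4, Milnor number mu = 4.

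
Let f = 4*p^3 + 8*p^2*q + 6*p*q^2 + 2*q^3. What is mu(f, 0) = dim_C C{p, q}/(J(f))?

4

The Hessian of f at 0 is [[0, 0], [0, 0]] with rank 0, so corank 2. A Groebner basis of the Jacobian ideal J(f) in C{p,q} is {q^3, p^2 - 3*q^2/2, p*q + 3*q^2/2}; counting standard monomials gives mu = 4. Corank 2; j^3 = 2*(p + q)*(2*p^2 + 2*p*q + q^2) splits into three distinct lines over C (the quadratic factor has nonzero discriminant), so D_4.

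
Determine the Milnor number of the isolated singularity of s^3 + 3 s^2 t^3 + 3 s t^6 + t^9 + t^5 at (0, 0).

The Hessian of f at 0 has rank 0. Corank 2; j^3 = s^3 is a perfect cube, so E-series; the 5-jet and mu = 8 give E_8.

8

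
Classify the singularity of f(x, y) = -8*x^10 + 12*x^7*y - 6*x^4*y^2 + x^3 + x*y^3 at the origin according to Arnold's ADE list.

E7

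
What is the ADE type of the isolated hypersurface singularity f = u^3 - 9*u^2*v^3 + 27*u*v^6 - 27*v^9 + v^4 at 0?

The Hessian of f at 0 has rank 0. Corank 2; j^3 = u^3 is a perfect cube, so E-series; the 4-jet and mu = 6 give E_6.

E_{6}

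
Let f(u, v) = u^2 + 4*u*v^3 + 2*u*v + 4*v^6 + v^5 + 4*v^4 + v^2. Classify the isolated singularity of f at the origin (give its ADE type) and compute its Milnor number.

The Hessian of f at 0 is [[2, 2], [2, 2]] with rank 1, so corank 1. A Groebner basis of the Jacobian ideal J(f) in C{u,v} is {u/2 + v^3 + v/2, u^2 - v^2, u*v + v^2}; counting standard monomials gives mu = 4. Corank 1: A-series; mu = 4 gives A_4.

Type A4, Milnor number mu = 4.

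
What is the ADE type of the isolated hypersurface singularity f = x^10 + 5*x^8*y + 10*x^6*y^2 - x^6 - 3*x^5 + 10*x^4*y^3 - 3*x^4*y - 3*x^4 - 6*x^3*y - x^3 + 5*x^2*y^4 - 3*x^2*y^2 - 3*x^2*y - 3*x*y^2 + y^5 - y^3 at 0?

E_{8}

The Hessian of f at 0 is [[0, 0], [0, 0]] with rank 0, so corank 2. A Groebner basis of the Jacobian ideal J(f) in C{x,y} is {x^2/4 + x*y^3 + x*y^2/2 + x*y/2 + y^3/2 + y^2/4, y^4, x^3 + 3*x^2/2 + 3*x*y + y^3 + 3*y^2/2, x^2*y - x^2/2 + x*y^2 - x*y - y^2/2}; counting standard monomials gives mu = 8. Corank 2; j^3 = -(x + y)^3 is a perfect cube, so E-series; the 5-jet and mu = 8 give E_8.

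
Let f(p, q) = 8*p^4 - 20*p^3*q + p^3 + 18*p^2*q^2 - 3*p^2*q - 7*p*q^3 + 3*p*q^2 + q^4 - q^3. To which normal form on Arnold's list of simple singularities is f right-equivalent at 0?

E7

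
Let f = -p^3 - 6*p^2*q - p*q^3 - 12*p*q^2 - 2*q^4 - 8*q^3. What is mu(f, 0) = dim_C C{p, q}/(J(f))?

The Hessian of f at 0 has rank 0. Corank 2; j^3 = -(p + 2*q)^3 is a perfect cube, so E-series; the 4-jet and mu = 7 give E_7.

7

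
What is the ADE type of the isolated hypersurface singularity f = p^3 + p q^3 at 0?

The Hessian of f at 0 has rank 0. Corank 2; j^3 = p^3 is a perfect cube, so E-series; the 4-jet and mu = 7 give E_7.

E_7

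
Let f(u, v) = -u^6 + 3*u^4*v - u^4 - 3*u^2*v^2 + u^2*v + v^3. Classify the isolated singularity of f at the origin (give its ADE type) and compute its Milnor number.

Type D_4, Milnor number mu = 4.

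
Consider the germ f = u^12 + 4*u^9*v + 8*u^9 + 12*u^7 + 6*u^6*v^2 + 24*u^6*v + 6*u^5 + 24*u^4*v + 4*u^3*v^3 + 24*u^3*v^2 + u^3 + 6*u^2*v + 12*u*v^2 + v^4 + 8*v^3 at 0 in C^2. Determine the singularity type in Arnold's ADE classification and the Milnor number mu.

Type E6, Milnor number mu = 6.

The Hessian of f at 0 has rank 0. Corank 2; j^3 = (u + 2*v)^3 is a perfect cube, so E-series; the 4-jet and mu = 6 give E_6.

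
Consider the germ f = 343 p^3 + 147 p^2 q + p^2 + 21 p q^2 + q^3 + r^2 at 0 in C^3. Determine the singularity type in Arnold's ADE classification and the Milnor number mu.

Type A_{2}, Milnor number mu = 2.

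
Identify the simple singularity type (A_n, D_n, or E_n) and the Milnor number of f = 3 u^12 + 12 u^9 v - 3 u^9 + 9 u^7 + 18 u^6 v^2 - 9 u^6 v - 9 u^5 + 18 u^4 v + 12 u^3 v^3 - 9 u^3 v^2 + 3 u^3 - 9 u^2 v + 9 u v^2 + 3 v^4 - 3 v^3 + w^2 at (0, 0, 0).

Type E_{6}, Milnor number mu = 6.

The Hessian of f at 0 is [[0, 0, 0], [0, 0, 0], [0, 0, 2]] with rank 1, so corank 2. A Groebner basis of the Jacobian ideal J(f) in C{u,v,w} is {v^3, u^2 - 2*u*v + v^2, w}; counting standard monomials gives mu = 6. Corank 2; j^3 = 3*(u - v)^3 is a perfect cube, so E-series; the 4-jet and mu = 6 give E_6.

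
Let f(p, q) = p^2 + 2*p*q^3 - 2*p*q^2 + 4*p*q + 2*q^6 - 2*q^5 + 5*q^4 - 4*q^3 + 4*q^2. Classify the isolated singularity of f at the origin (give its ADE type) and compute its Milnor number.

Type A_{5}, Milnor number mu = 5.

The Hessian of f at 0 has rank 1. Corank 1: A-series; mu = 5 gives A_5.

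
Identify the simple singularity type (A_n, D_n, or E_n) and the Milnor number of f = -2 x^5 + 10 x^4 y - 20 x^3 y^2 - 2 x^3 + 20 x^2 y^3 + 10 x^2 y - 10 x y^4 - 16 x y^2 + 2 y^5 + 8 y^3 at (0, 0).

Type D_6, Milnor number mu = 6.

The Hessian of f at 0 has rank 0. Corank 2; j^3 = -2*(x - 2*y)^2*(x - y) has shape L^2 M (L != M), so D-series; mu = 6 gives D_6.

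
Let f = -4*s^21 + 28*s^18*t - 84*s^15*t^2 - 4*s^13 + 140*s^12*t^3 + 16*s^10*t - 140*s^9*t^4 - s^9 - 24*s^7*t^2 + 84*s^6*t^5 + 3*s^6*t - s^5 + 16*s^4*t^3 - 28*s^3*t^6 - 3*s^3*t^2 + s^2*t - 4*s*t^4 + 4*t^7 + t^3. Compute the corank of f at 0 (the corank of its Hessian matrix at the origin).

The Hessian at 0 is [[0, 0], [0, 0]] of rank 0; hence corank 2.

2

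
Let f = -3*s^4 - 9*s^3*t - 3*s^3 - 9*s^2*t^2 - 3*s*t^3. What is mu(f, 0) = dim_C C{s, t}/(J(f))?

The Hessian of f at 0 has rank 0. Corank 2; j^3 = -3*s^3 is a perfect cube, so E-series; the 4-jet and mu = 7 give E_7.

7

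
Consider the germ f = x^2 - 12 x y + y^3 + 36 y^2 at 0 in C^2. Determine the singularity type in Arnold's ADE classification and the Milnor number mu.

Type A_2, Milnor number mu = 2.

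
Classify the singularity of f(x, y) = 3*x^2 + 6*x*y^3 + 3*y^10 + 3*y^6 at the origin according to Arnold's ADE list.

A9

The Hessian of f at 0 has rank 1. Corank 1: A-series; mu = 9 gives A_9.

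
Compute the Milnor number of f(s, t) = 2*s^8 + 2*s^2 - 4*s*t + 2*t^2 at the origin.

7

The Hessian of f at 0 is [[4, -4], [-4, 4]] with rank 1, so corank 1. A Groebner basis of the Jacobian ideal J(f) in C{s,t} is {t^7, s - t}; counting standard monomials gives mu = 7. Corank 1: A-series; mu = 7 gives A_7.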